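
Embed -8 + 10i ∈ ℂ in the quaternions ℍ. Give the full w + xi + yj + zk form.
-8 + 10i + 0j + 0k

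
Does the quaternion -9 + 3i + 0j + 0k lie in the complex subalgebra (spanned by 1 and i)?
Yes. The quaternion -9 + 3i has j- and k-coefficients y = z = 0, so it lies in the complex subalgebra spanned by 1 and i.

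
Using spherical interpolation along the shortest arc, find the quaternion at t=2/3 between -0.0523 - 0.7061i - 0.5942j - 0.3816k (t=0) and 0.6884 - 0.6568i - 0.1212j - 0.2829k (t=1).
0.478 - 0.7427i - 0.313j - 0.3493k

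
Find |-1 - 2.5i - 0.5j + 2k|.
3.391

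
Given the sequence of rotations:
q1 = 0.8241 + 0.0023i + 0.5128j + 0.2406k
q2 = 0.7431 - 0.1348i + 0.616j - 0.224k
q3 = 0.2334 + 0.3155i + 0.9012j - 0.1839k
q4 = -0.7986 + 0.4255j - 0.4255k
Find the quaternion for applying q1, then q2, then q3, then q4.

q2 · q1 = 0.3507 + 0.1537i + 0.9206j - 0.0764k
q3 · q2 · q1 = -0.8103 + 0.247i + 0.5268j + 0.0696k
q4 · q3 · q2 · q1 = 0.4526 + 0.0565i - 0.8706j + 0.1841k
0.4526 + 0.0565i - 0.8706j + 0.1841k


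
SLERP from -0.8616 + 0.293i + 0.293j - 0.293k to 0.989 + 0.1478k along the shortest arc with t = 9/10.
-0.9855 + 0.0304i + 0.0304j - 0.1643k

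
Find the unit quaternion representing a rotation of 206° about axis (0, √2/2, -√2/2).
-0.225 + 0.689j - 0.689k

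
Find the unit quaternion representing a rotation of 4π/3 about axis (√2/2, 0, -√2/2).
-0.5 + 0.6124i - 0.6124k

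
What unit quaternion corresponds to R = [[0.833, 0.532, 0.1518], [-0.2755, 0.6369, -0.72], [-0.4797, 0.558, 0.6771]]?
0.887 + 0.3602i + 0.178j - 0.2276k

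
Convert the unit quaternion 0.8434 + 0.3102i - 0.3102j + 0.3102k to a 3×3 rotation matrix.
[[0.6151, -0.7157, -0.3308], [0.3308, 0.6151, -0.7157], [0.7157, 0.3308, 0.6151]]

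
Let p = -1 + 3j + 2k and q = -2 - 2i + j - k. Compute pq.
1 - 3i - 11j + 3k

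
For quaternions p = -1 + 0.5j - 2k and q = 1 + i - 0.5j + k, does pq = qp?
No: pq = 1.25 - 1.5i - j - 3.5k ≠ 1.25 - 0.5i + 3j - 2.5k = qp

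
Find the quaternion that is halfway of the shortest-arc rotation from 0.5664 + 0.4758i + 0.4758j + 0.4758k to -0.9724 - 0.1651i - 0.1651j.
0.8326 + 0.3468i + 0.3468j + 0.2574k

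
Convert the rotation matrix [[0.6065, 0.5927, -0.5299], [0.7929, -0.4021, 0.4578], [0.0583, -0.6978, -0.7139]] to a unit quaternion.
-0.3502 + 0.825i + 0.4199j - 0.1429k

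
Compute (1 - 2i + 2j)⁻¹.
0.1111 + 0.2222i - 0.2222j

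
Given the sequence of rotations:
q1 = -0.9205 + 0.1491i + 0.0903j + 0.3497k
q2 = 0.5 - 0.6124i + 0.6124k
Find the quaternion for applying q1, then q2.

q2 · q1 = -0.5831 + 0.583i + 0.3506j - 0.4442k
-0.5831 + 0.583i + 0.3506j - 0.4442k


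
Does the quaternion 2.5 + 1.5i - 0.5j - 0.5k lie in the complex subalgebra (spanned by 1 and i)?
No. The quaternion 2.5 + 1.5i - 0.5j - 0.5k has j-coefficient y = -0.5 and k-coefficient z = -0.5, not both zero, so it does not lie in the complex subalgebra spanned by 1 and i.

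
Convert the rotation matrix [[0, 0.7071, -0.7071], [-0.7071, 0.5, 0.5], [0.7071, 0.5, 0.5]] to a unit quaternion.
0.7071 - 0.5j - 0.5k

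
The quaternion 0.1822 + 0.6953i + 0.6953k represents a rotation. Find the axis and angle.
axis = (√2/2, 0, √2/2), θ = 159°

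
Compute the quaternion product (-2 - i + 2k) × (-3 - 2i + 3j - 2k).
8 + i - 12j - 5k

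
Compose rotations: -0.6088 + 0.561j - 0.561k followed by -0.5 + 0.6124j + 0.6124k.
0.3044 - 0.6871i - 0.6533j - 0.0923k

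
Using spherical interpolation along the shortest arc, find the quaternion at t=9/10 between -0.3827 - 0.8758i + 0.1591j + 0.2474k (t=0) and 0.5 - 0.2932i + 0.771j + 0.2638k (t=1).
0.4267 - 0.3993i + 0.7594j + 0.286k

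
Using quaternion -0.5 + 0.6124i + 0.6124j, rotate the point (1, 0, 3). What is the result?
(-1.587, 2.587, -0.888)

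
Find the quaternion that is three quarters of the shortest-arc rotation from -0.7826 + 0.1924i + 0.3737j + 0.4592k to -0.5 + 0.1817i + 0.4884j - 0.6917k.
-0.6835 + 0.2183i + 0.5396j - 0.4404k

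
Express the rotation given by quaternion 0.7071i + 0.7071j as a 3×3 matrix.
[[0, 1, 0], [1, 0, 0], [0, 0, -1]]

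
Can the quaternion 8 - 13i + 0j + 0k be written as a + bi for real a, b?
Yes. The quaternion 8 - 13i has j- and k-coefficients y = z = 0, so it lies in the complex subalgebra spanned by 1 and i.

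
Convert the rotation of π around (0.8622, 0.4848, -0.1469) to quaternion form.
0.8622i + 0.4848j - 0.1469k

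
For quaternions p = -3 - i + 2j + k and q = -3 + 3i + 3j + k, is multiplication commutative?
No: pq = 5 - 7i - 11j - 15k ≠ 5 - 5i - 19j + 3k = qp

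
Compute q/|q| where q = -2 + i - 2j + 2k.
-0.5547 + 0.2774i - 0.5547j + 0.5547k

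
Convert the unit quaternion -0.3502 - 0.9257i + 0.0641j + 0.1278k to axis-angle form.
axis = (-0.9883, 0.0684, 0.1364), θ = 221°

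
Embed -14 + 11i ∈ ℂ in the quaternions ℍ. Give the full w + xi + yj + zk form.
-14 + 11i + 0j + 0k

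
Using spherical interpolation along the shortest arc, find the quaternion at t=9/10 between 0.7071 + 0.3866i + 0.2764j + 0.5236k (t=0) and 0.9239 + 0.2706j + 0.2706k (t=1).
0.9126 + 0.0404i + 0.2745j + 0.3004k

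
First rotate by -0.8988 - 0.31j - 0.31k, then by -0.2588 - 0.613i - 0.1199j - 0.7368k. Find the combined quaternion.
-0.033 + 0.3597i - 0.002j + 0.9325k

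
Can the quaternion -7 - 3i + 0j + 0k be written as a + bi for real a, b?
Yes. The quaternion -7 - 3i has j- and k-coefficients y = z = 0, so it lies in the complex subalgebra spanned by 1 and i.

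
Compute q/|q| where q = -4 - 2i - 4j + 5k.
-0.5121 - 0.2561i - 0.5121j + 0.6402k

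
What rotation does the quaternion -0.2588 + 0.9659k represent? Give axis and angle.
axis = (0, 0, 1), θ = 7π/6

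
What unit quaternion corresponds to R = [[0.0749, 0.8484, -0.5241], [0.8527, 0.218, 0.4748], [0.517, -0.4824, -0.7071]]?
-0.3827 + 0.6253i + 0.6801j - 0.0028k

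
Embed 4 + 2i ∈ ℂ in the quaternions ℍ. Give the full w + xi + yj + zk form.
4 + 2i + 0j + 0k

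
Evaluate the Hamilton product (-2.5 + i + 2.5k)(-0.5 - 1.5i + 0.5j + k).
0.25 + 2i - 6j - 3.25k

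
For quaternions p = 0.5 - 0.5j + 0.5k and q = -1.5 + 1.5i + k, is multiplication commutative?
No: pq = -1.25 + 0.25i + 1.5j + 0.5k ≠ -1.25 + 1.25i - k = qp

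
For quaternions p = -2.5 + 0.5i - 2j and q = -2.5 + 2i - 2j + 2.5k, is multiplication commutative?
No: pq = 1.25 - 11.25i + 8.75j - 3.25k ≠ 1.25 - 1.25i + 11.25j - 9.25k = qp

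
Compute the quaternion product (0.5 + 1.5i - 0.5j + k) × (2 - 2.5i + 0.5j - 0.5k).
5.5 + 1.5i - 2.5j + 1.25k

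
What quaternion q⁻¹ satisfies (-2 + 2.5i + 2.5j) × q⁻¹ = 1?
-0.1212 - 0.1515i - 0.1515j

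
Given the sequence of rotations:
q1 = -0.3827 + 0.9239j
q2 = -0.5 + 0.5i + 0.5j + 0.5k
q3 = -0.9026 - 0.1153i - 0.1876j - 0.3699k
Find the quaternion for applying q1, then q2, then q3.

q2 · q1 = -0.2706 - 0.6533i - 0.6533j + 0.2706k
q3 · q2 · q1 = 0.1465 + 0.3284i + 0.9133j - 0.1914k
0.1465 + 0.3284i + 0.9133j - 0.1914k


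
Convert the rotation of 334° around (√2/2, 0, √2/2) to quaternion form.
-0.9744 + 0.1591i + 0.1591k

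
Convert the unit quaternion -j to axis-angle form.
axis = (0, -1, 0), θ = π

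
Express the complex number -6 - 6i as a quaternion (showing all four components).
-6 - 6i + 0j + 0k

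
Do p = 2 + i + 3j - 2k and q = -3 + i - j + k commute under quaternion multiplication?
No: pq = -2 - 14j + 4k ≠ -2 - 2i - 8j + 12k = qp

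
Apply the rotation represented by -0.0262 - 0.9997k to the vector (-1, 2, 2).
(0.894, -2.05, 2)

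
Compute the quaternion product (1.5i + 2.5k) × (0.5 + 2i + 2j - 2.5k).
3.25 - 4.25i + 8.75j + 4.25k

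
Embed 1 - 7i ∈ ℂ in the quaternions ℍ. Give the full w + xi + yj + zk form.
1 - 7i + 0j + 0k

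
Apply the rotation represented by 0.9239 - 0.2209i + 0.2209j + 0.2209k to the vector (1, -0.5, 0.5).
(1.213, 0.161, 0.052)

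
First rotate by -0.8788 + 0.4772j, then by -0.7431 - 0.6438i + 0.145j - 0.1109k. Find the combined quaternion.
0.5838 + 0.6187i - 0.482j - 0.2098k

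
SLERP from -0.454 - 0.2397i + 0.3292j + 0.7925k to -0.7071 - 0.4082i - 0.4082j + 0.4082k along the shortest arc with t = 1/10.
-0.5018 - 0.269i + 0.2576j + 0.7807k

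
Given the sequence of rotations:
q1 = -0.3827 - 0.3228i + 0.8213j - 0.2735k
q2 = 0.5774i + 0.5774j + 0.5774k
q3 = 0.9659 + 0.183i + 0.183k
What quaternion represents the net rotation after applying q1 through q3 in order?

q2 · q1 = -0.1299 - 0.8531i - 0.2494j + 0.4396k
q3 · q2 · q1 = -0.0498 - 0.8021i - 0.4775j + 0.3552k
-0.0498 - 0.8021i - 0.4775j + 0.3552k


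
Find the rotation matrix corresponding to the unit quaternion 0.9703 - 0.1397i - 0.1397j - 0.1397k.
[[0.9219, 0.3101, -0.2321], [-0.2321, 0.9219, 0.3101], [0.3101, -0.2321, 0.9219]]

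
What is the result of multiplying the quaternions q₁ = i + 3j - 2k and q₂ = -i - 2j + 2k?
11 + 2i + k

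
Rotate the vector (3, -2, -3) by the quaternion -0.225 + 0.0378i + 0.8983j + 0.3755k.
(-2.034, -3.808, 1.833)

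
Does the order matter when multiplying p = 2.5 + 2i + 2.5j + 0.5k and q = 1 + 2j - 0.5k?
Yes: pq = -2.25 - 0.25i + 8.5j + 3.25k ≠ -2.25 + 4.25i + 6.5j - 4.75k = qp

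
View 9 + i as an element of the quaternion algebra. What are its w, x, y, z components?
9 + i + 0j + 0k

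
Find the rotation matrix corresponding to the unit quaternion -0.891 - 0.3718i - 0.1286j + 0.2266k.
[[0.8642, 0.4994, 0.0607], [-0.3082, 0.6208, -0.7208], [-0.3977, 0.6043, 0.6905]]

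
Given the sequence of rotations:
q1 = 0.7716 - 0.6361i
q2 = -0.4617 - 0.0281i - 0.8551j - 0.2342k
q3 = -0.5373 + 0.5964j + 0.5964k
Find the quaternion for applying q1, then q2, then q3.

q2 · q1 = -0.3741 + 0.272i - 0.5108j - 0.7246k
q3 · q2 · q1 = 0.9378 - 0.2737i + 0.2136j + 0.004k
0.9378 - 0.2737i + 0.2136j + 0.004k


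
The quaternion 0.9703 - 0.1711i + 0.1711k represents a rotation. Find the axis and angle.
axis = (-√2/2, 0, √2/2), θ = 28°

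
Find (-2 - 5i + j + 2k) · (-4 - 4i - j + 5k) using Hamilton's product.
-21 + 35i + 15j - 9k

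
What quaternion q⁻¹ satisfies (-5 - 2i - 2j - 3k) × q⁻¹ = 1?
-0.119 + 0.0476i + 0.0476j + 0.0714k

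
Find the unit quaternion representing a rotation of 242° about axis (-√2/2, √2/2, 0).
-0.515 - 0.6061i + 0.6061j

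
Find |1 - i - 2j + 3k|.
√15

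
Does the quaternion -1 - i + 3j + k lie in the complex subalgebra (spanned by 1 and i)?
No. The quaternion -1 - i + 3j + k has j-coefficient y = 3 and k-coefficient z = 1, not both zero, so it does not lie in the complex subalgebra spanned by 1 and i.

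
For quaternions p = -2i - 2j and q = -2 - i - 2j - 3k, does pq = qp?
No: pq = -6 + 10i - 2j + 2k ≠ -6 - 2i + 10j - 2k = qp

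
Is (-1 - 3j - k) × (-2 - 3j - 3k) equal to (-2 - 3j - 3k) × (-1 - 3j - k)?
No: pq = -10 + 6i + 9j + 5k ≠ -10 - 6i + 9j + 5k = qp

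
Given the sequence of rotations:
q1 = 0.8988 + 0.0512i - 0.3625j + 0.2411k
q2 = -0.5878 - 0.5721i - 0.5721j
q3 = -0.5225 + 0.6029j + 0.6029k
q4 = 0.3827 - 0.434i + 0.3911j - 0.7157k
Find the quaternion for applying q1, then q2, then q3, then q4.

q2 · q1 = -0.7064 - 0.6822i - 0.1632j + 0.095k
q3 · q2 · q1 = 0.4102 + 0.5121i - 0.7519j - 0.0642k
q4 · q3 · q2 · q1 = 0.6274 - 0.5453i - 0.5217j - 0.1921k
0.6274 - 0.5453i - 0.5217j - 0.1921k


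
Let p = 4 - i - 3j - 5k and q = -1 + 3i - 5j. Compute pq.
-16 - 12i - 32j + 19k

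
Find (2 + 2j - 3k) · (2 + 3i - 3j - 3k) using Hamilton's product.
1 - 9i - 11j - 18k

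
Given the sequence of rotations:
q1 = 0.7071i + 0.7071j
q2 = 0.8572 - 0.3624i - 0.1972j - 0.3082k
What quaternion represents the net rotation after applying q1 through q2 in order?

q2 · q1 = 0.3957 + 0.8241i + 0.3882j - 0.1168k
0.3957 + 0.8241i + 0.3882j - 0.1168k


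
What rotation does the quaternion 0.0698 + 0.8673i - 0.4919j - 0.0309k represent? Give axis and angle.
axis = (0.8694, -0.4931, -0.031), θ = 172°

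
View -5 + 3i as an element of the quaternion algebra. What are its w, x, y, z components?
-5 + 3i + 0j + 0k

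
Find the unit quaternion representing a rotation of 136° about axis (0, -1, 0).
0.3746 - 0.9272j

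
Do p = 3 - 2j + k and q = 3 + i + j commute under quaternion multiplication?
No: pq = 11 + 2i - 2j + 5k ≠ 11 + 4i - 4j + k = qp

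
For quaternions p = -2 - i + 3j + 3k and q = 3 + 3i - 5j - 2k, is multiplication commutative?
No: pq = 18 + 26j + 9k ≠ 18 - 18i + 12j + 17k = qp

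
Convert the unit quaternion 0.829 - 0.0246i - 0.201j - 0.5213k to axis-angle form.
axis = (-0.044, -0.3594, -0.9321), θ = 68°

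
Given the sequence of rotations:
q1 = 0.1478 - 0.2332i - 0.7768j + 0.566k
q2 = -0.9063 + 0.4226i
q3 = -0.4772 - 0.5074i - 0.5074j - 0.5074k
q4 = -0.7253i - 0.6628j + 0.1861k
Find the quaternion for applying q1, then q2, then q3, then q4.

q2 · q1 = -0.0354 + 0.2738i + 0.4648j - 0.8412k
q3 · q2 · q1 = -0.0352 + 0.55i - 0.7696j + 0.3225k
q4 · q3 · q2 · q1 = -0.1712 - 0.045i + 0.3596j + 0.9162k
-0.1712 - 0.045i + 0.3596j + 0.9162k


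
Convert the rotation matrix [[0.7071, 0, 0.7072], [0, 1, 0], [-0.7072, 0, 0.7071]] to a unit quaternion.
0.9239 + 0.3827j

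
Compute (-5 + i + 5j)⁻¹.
-0.098 - 0.0196i - 0.098j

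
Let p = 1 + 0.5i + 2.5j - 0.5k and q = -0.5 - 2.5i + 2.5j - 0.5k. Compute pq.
-5.75 - 2.75i + 2.75j + 7.25k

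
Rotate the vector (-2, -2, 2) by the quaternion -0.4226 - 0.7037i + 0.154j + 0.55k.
(-3, 1.703, -0.316)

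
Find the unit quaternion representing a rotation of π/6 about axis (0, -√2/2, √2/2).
0.9659 - 0.183j + 0.183k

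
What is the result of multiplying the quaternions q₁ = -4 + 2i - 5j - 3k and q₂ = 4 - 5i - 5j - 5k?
-46 + 38i + 25j - 27k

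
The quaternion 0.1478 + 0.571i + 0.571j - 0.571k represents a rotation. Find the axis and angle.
axis = (√3/3, √3/3, -√3/3), θ = 163°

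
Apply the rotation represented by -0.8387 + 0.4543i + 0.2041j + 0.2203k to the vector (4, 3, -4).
(5.512, -2.674, -1.862)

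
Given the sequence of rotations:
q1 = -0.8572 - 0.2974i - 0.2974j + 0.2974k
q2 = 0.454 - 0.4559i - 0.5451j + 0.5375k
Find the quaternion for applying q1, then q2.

q2 · q1 = -0.8467 + 0.2535i + 0.308j - 0.3523k
-0.8467 + 0.2535i + 0.308j - 0.3523k


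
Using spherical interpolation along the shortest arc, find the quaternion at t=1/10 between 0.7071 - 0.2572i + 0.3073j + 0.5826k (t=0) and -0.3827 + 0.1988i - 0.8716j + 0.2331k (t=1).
0.7104 - 0.2658i + 0.3956j + 0.5178k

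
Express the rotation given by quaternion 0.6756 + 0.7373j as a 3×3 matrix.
[[-0.0872, 0, 0.9962], [0, 1, 0], [-0.9962, 0, -0.0872]]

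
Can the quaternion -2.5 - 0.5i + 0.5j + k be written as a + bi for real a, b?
No. The quaternion -2.5 - 0.5i + 0.5j + k has j-coefficient y = 0.5 and k-coefficient z = 1, not both zero, so it does not lie in the complex subalgebra spanned by 1 and i.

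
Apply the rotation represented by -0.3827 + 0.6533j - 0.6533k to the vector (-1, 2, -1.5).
(0.457, 1.073, -2.427)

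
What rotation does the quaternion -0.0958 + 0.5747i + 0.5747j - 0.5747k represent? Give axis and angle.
axis = (√3/3, √3/3, -√3/3), θ = 191°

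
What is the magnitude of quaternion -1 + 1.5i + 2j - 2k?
3.354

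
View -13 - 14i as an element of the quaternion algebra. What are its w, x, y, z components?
-13 - 14i + 0j + 0k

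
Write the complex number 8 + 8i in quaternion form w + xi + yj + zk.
8 + 8i + 0j + 0k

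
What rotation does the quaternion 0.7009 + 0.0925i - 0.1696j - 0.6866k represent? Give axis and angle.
axis = (0.1297, -0.2378, -0.9626), θ = 91°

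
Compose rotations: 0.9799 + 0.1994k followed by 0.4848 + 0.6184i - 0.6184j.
0.4751 + 0.4827i - 0.7293j + 0.0967k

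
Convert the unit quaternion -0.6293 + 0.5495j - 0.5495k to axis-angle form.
axis = (0, √2/2, -√2/2), θ = 258°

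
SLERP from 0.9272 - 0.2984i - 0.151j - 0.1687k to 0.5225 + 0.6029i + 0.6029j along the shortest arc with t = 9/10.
0.6305 + 0.5383i + 0.5587j - 0.0233k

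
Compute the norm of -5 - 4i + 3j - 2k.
√54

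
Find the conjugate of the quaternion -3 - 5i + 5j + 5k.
-3 + 5i - 5j - 5k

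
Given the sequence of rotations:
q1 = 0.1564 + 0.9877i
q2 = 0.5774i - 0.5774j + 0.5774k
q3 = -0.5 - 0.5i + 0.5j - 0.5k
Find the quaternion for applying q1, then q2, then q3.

q2 · q1 = -0.5703 + 0.0903i + 0.48j + 0.6606k
q3 · q2 · q1 = 0.4206 + 0.8103i - 0.24j - 0.3303k
0.4206 + 0.8103i - 0.24j - 0.3303k


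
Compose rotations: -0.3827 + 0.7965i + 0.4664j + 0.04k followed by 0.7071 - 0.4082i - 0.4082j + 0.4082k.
0.2286 + 0.5127i + 0.8275j + 0.0068k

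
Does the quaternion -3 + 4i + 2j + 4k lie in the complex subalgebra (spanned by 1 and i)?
No. The quaternion -3 + 4i + 2j + 4k has j-coefficient y = 2 and k-coefficient z = 4, not both zero, so it does not lie in the complex subalgebra spanned by 1 and i.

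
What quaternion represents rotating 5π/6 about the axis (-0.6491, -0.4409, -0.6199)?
0.2588 - 0.627i - 0.4259j - 0.5988k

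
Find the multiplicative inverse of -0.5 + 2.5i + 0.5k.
-0.0741 - 0.3704i - 0.0741k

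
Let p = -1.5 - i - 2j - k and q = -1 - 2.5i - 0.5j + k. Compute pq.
-1 + 2.25i + 6.25j - 5k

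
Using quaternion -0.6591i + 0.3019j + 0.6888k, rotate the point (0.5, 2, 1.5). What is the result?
(-2.223, -1.211, 0.301)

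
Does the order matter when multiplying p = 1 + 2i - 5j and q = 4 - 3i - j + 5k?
Yes: pq = 5 - 20i - 31j - 12k ≠ 5 + 30i - 11j + 22k = qp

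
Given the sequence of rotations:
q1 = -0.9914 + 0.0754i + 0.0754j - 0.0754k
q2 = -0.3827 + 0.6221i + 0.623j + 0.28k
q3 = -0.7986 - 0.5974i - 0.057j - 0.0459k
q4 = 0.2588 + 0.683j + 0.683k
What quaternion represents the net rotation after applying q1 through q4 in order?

q2 · q1 = 0.3066 - 0.7137i - 0.5785j - 0.2488k
q3 · q2 · q1 = -0.7156 + 0.3744i + 0.3286j + 0.4895k
q4 · q3 · q2 · q1 = -0.744 + 0.2068i - 0.148j - 0.6178k
-0.744 + 0.2068i - 0.148j - 0.6178k


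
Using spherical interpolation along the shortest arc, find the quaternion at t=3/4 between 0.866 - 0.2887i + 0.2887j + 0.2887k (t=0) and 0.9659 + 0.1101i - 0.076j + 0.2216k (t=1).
0.9691 + 0.0087i + 0.0175j + 0.246k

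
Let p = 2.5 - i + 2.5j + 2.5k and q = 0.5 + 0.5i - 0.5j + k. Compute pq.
0.5 + 4.5i + 2.25j + 3k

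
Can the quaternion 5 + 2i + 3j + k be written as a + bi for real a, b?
No. The quaternion 5 + 2i + 3j + k has j-coefficient y = 3 and k-coefficient z = 1, not both zero, so it does not lie in the complex subalgebra spanned by 1 and i.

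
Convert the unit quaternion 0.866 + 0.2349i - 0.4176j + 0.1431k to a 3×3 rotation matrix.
[[0.6103, -0.444, -0.6561], [0.0517, 0.8487, -0.5264], [0.7905, 0.2873, 0.5409]]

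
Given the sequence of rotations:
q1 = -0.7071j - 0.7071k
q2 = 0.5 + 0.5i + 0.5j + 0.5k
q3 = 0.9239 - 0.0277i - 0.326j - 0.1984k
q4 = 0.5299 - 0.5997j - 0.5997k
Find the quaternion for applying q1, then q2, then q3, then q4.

q2 · q1 = 0.7071 - 0.7071k
q3 · q2 · q1 = 0.513 + 0.2109i - 0.2501j - 0.7936k
q4 · q3 · q2 · q1 = -0.3541 + 0.4377i - 0.5667j - 0.6017k
-0.3541 + 0.4377i - 0.5667j - 0.6017k


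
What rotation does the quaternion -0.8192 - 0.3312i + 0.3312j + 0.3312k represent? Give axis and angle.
axis = (-√3/3, √3/3, √3/3), θ = 290°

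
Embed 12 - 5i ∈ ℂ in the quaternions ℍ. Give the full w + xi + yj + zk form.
12 - 5i + 0j + 0k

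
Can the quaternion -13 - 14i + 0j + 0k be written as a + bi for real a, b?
Yes. The quaternion -13 - 14i has j- and k-coefficients y = z = 0, so it lies in the complex subalgebra spanned by 1 and i.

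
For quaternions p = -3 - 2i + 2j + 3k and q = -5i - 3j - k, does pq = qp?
No: pq = -1 + 22i - 8j + 19k ≠ -1 + 8i + 26j - 13k = qp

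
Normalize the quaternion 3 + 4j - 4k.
0.4685 + 0.6247j - 0.6247k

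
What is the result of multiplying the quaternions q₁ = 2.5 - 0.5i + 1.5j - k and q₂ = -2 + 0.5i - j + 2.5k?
-0.75 + 5i - 4.75j + 8k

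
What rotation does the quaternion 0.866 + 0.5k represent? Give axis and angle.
axis = (0, 0, 1), θ = π/3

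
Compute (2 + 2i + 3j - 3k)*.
2 - 2i - 3j + 3k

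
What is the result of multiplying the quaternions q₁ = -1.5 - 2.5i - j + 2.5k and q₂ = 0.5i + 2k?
-3.75 - 2.75i + 6.25j - 2.5k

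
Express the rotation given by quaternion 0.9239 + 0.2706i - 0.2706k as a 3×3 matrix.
[[0.8536, 0.5, -0.1464], [-0.5, 0.7071, -0.5], [-0.1464, 0.5, 0.8536]]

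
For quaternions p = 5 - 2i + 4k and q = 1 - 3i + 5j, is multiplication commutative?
No: pq = -1 - 37i + 13j - 6k ≠ -1 + 3i + 37j + 14k = qp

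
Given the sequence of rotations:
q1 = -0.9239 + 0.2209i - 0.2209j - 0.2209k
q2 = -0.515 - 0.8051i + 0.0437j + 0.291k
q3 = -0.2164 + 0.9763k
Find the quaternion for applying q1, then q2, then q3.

q2 · q1 = 0.7276 + 0.6847i - 0.0402j + 0.0131k
q3 · q2 · q1 = -0.1702 - 0.1089i + 0.6772j + 0.7075k
-0.1702 - 0.1089i + 0.6772j + 0.7075k


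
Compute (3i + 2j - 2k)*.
-3i - 2j + 2k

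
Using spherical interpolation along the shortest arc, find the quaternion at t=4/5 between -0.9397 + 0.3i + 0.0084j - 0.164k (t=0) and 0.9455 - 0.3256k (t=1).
-0.9708 + 0.0634i + 0.0018j + 0.2313k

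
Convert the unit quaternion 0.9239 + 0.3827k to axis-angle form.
axis = (0, 0, 1), θ = π/4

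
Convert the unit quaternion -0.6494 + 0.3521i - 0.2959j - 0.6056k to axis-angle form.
axis = (0.463, -0.3891, -0.7964), θ = 261°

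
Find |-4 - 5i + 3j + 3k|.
√59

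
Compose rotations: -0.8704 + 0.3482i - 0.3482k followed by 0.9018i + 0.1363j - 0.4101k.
-0.4568 - 0.8324i + 0.0526j + 0.3095k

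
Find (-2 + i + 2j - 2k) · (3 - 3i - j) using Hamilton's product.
-1 + 7i + 14j - k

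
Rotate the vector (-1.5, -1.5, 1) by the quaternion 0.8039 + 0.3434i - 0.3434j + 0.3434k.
(0.073, -2.055, -1.128)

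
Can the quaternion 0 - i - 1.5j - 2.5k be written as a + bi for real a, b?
No. The quaternion -i - 1.5j - 2.5k has j-coefficient y = -1.5 and k-coefficient z = -2.5, not both zero, so it does not lie in the complex subalgebra spanned by 1 and i.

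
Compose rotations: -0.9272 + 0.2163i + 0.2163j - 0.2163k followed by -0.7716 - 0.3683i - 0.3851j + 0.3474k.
0.9535 + 0.1827i + 0.1856j - 0.1516k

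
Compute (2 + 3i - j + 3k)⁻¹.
0.087 - 0.1304i + 0.0435j - 0.1304k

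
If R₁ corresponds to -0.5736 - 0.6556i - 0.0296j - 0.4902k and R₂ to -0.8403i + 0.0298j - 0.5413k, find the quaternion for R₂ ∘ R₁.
-0.8154 + 0.4514i - 0.0741j + 0.3549k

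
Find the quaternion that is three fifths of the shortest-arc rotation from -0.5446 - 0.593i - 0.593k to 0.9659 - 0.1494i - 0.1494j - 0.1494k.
-0.9576 - 0.1893i + 0.1062j - 0.1893k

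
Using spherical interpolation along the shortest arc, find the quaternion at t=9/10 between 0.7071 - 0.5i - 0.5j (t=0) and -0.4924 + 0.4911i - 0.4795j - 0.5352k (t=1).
0.5575 - 0.5296i + 0.3896j + 0.5069k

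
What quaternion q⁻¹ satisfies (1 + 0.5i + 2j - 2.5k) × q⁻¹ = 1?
0.087 - 0.0435i - 0.1739j + 0.2174k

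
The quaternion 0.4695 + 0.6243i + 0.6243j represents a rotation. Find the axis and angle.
axis = (√2/2, √2/2, 0), θ = 124°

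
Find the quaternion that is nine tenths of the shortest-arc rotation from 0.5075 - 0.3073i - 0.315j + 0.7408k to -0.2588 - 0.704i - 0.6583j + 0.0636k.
-0.1796 - 0.7076i - 0.6653j + 0.1565k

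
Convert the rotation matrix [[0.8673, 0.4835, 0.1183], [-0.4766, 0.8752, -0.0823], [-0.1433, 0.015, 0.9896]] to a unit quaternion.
0.9659 + 0.0252i + 0.0677j - 0.2485k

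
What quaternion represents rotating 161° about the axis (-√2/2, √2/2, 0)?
0.165 - 0.6974i + 0.6974j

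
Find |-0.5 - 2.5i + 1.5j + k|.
3.122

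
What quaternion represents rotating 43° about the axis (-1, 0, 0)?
0.9304 - 0.3665i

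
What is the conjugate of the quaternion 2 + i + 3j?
2 - i - 3j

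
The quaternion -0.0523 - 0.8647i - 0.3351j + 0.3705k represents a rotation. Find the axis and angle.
axis = (-0.8659, -0.3356, 0.371), θ = 186°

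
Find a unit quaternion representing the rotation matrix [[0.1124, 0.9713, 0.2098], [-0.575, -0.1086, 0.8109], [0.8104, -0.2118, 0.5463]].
0.6225 - 0.4107i - 0.2412j - 0.621k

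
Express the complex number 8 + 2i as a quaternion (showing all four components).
8 + 2i + 0j + 0k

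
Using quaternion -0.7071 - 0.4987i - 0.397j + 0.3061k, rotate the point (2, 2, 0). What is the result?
(2.652, 0.557, -0.809)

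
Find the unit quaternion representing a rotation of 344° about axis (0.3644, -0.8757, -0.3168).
-0.9903 + 0.0507i - 0.1219j - 0.0441k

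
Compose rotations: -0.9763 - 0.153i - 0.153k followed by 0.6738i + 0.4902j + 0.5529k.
0.1877 - 0.7328i - 0.4601j - 0.4648k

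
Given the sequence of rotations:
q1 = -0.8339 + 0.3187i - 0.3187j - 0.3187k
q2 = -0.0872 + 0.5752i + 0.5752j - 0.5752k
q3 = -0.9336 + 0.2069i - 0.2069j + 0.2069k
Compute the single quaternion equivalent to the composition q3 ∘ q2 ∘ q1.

q2 · q1 = -0.1106 - 0.8741i - 0.4519j + 0.1408k
q3 · q2 · q1 = 0.1615 + 0.8575i + 0.2348j - 0.4287k
0.1615 + 0.8575i + 0.2348j - 0.4287k


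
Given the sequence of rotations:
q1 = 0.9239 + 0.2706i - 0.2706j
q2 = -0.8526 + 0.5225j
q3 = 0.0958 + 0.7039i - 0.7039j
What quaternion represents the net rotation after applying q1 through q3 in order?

q2 · q1 = -0.6463 - 0.2307i + 0.7135j - 0.1414k
q3 · q2 · q1 = 0.6027 - 0.3775i + 0.6228j + 0.3263k
0.6027 - 0.3775i + 0.6228j + 0.3263k


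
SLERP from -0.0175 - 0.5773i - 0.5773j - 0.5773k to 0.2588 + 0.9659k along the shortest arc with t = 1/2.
-0.1563 - 0.3266i - 0.3266j - 0.8731k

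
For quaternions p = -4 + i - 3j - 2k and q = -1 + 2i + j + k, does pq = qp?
No: pq = 7 - 10i - 6j + 5k ≠ 7 - 8i + 4j - 9k = qp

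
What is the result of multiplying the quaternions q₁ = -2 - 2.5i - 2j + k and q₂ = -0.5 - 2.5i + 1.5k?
-6.75 + 3.25i + 2.25j - 8.5k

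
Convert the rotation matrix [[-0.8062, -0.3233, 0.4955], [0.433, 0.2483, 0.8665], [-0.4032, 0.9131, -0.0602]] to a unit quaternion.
0.309 + 0.0377i + 0.7271j + 0.6119k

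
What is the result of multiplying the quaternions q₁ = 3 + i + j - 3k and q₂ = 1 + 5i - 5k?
-17 + 11i - 9j - 23k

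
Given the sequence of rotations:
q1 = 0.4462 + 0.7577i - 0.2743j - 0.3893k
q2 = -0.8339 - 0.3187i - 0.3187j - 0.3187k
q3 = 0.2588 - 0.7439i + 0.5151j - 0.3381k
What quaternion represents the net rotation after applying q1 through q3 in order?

q2 · q1 = -0.3421 - 0.7374i - 0.279j + 0.5113k
q3 · q2 · q1 = -0.3205 + 0.2327i + 0.3813j + 0.8354k
-0.3205 + 0.2327i + 0.3813j + 0.8354k


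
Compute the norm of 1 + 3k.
√10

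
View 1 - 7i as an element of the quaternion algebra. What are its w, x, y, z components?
1 - 7i + 0j + 0k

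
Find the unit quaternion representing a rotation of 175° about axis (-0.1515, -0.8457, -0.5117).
0.0436 - 0.1514i - 0.8449j - 0.5112k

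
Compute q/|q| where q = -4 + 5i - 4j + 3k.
-0.4924 + 0.6155i - 0.4924j + 0.3693k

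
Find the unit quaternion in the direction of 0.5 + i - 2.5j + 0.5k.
0.1796 + 0.3592i - 0.898j + 0.1796k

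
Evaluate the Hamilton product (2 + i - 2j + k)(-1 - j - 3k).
-1 + 6i + 3j - 8k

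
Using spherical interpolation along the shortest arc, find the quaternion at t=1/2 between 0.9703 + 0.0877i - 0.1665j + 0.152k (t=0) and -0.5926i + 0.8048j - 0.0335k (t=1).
0.6287 + 0.4408i - 0.6293j + 0.1202k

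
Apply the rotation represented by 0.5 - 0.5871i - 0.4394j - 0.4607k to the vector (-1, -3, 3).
(-2.815, 3.262, -0.66)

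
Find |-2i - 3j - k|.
√14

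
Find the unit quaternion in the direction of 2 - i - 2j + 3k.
0.4714 - 0.2357i - 0.4714j + 0.7071k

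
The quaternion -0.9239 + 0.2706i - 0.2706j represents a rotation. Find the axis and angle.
axis = (√2/2, -√2/2, 0), θ = 7π/4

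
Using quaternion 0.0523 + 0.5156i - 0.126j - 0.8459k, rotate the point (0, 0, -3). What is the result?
(2.656, -0.478, -1.31)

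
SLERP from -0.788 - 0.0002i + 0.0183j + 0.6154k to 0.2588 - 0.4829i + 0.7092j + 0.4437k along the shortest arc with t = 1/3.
-0.5384 - 0.2308i + 0.3541j + 0.729k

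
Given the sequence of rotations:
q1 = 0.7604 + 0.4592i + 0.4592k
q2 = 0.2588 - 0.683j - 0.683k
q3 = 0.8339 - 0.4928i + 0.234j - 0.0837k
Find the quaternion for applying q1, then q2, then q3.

q2 · q1 = 0.5104 - 0.1948i - 0.833j - 0.0869k
q3 · q2 · q1 = 0.5173 - 0.504i - 0.6017j + 0.3409k
0.5173 - 0.504i - 0.6017j + 0.3409k


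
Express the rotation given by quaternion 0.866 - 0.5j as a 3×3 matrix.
[[0.5, 0, -0.866], [0, 1, 0], [0.866, 0, 0.5]]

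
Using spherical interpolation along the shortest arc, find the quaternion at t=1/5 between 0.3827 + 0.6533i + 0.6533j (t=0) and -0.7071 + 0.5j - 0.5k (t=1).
0.1476 + 0.6126i + 0.762j - 0.1494k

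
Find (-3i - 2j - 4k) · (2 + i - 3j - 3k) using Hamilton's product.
-15 - 12i - 17j + 3k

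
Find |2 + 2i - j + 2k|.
√13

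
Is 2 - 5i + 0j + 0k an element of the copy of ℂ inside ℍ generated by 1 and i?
Yes. The quaternion 2 - 5i has j- and k-coefficients y = z = 0, so it lies in the complex subalgebra spanned by 1 and i.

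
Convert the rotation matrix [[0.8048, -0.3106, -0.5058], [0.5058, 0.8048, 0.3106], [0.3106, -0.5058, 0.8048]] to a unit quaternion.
0.9239 - 0.2209i - 0.2209j + 0.2209k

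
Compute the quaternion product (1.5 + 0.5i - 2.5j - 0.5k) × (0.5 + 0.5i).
0.5 + i - 1.5j + k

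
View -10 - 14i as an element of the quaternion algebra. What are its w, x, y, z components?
-10 - 14i + 0j + 0k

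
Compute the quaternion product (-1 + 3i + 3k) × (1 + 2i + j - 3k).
2 - 2i + 14j + 9k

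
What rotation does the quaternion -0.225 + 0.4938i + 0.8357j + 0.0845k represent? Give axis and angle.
axis = (0.5068, 0.8577, 0.0867), θ = 206°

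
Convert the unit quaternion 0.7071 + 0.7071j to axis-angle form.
axis = (0, 1, 0), θ = π/2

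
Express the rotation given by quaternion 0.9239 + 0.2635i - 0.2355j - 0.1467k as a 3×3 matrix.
[[0.846, 0.147, -0.5125], [-0.3952, 0.8181, -0.4178], [0.3578, 0.556, 0.7502]]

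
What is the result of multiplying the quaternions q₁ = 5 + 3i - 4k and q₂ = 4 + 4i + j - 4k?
-8 + 36i + j - 33k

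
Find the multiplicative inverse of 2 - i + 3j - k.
0.1333 + 0.0667i - 0.2j + 0.0667k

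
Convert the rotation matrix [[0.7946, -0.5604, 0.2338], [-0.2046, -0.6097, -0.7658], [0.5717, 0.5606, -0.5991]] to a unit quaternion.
0.3827 + 0.8665i - 0.2207j + 0.2324k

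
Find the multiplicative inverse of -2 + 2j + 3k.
-0.1176 - 0.1176j - 0.1765k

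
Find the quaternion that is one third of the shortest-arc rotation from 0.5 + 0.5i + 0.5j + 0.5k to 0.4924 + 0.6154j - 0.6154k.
0.6148 + 0.3981i + 0.6689j + 0.1272k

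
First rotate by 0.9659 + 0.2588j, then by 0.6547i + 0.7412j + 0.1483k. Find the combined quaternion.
-0.1918 + 0.594i + 0.7159j + 0.3127k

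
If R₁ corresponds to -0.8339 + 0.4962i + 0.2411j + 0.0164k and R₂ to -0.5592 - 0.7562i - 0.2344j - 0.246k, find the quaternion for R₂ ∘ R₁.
0.9021 + 0.4086i - 0.049j + 0.13k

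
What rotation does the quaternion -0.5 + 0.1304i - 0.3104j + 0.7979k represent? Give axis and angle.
axis = (0.1506, -0.3584, 0.9213), θ = 4π/3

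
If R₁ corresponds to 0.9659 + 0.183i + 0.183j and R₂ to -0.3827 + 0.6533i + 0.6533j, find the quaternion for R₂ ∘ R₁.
-0.6088 + 0.561i + 0.561j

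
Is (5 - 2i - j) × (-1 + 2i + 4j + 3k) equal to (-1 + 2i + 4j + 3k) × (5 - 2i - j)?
No: pq = 3 + 9i + 27j + 9k ≠ 3 + 15i + 15j + 21k = qp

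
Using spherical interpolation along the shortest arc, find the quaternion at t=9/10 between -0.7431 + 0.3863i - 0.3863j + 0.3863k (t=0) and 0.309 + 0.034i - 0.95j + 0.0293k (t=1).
0.1931 + 0.0878i - 0.9737j + 0.0833k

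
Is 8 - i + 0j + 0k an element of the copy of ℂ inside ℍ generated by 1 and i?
Yes. The quaternion 8 - i has j- and k-coefficients y = z = 0, so it lies in the complex subalgebra spanned by 1 and i.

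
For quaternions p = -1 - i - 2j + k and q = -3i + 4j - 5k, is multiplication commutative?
No: pq = 10 + 9i - 12j - 5k ≠ 10 - 3i + 4j + 15k = qp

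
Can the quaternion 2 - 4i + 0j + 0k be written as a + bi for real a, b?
Yes. The quaternion 2 - 4i has j- and k-coefficients y = z = 0, so it lies in the complex subalgebra spanned by 1 and i.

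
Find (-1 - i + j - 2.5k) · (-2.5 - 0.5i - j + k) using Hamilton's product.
5.5 + 1.5i + 0.75j + 6.75k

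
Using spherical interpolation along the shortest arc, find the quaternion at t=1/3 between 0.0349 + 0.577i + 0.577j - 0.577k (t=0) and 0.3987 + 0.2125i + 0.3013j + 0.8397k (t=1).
-0.1532 + 0.3731i + 0.3326j - 0.8525k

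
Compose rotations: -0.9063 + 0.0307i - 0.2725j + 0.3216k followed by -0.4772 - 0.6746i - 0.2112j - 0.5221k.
0.5636 + 0.3865i + 0.5224j + 0.51k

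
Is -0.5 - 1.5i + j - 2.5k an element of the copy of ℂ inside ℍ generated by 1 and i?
No. The quaternion -0.5 - 1.5i + j - 2.5k has j-coefficient y = 1 and k-coefficient z = -2.5, not both zero, so it does not lie in the complex subalgebra spanned by 1 and i.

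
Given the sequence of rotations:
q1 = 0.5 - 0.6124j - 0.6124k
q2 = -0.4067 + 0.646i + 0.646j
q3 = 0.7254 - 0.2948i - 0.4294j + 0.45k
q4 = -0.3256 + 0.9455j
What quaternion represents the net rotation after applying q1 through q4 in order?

q2 · q1 = 0.1923 - 0.0726i + 0.9677j - 0.1465k
q3 · q2 · q1 = 0.5995 - 0.4819i + 0.5435j - 0.3362k
q4 · q3 · q2 · q1 = -0.7091 - 0.161i + 0.3899j + 0.5651k
-0.7091 - 0.161i + 0.3899j + 0.5651k


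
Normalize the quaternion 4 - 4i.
0.7071 - 0.7071i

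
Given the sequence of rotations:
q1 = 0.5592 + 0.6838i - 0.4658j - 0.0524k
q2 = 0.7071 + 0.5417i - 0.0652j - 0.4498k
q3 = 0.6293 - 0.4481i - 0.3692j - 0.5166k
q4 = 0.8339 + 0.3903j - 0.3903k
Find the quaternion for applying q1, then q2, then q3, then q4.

q2 · q1 = -0.0289 + 0.5803i - 0.645j - 0.4963k
q3 · q2 · q1 = -0.2527 + 0.2282i - 0.9174j + 0.2059k
q4 · q3 · q2 · q1 = 0.2277 - 0.0874i - 0.9527j + 0.1813k
0.2277 - 0.0874i - 0.9527j + 0.1813k


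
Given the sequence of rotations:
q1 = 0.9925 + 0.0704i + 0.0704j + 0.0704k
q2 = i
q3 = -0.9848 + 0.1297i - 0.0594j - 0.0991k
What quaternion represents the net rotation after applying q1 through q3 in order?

q2 · q1 = -0.0704 + 0.9925i - 0.0704j + 0.0704k
q3 · q2 · q1 = -0.0566 - 0.9977i - 0.034j - 0.0125k
-0.0566 - 0.9977i - 0.034j - 0.0125k


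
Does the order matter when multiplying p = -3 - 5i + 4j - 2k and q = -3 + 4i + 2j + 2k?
Yes: pq = 25 + 15i - 16j - 26k ≠ 25 - 9i - 20j + 26k = qp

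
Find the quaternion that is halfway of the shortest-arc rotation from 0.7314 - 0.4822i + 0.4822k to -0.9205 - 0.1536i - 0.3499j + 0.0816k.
0.9353 - 0.186i + 0.1981j + 0.2268k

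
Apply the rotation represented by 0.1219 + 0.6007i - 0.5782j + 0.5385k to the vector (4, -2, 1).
(1.163, -2.419, 3.714)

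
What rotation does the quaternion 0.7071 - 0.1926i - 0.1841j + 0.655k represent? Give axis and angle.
axis = (-0.2724, -0.2604, 0.9263), θ = π/2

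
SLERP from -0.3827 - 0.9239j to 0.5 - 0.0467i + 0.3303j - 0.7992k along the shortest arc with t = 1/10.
-0.4181 + 0.0056i - 0.9033j + 0.0966k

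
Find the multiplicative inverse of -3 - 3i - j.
-0.1579 + 0.1579i + 0.0526j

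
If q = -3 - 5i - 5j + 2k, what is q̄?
-3 + 5i + 5j - 2k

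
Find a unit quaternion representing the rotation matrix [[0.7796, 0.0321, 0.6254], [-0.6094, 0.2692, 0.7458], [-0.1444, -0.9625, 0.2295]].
0.7547 - 0.5659i + 0.255j - 0.2125k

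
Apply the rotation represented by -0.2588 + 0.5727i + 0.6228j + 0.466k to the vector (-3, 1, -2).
(1.162, -3.261, -1.421)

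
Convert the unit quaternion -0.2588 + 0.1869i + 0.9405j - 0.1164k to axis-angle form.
axis = (0.1935, 0.9737, -0.1205), θ = 7π/6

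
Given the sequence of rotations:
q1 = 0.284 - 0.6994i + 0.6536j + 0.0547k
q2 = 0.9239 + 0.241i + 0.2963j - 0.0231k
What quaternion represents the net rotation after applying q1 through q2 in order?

q2 · q1 = 0.2385 - 0.5464i + 0.691j + 0.4087k
0.2385 - 0.5464i + 0.691j + 0.4087k


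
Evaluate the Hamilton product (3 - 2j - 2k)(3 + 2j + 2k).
17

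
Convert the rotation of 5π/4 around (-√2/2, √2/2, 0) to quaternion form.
-0.3827 - 0.6533i + 0.6533j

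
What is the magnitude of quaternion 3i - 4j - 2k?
√29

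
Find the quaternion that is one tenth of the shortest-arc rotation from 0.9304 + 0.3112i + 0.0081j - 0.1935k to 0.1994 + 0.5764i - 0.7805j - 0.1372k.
0.9038 + 0.3671i - 0.0915j - 0.2001k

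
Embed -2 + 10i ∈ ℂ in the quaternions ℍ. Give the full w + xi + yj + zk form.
-2 + 10i + 0j + 0k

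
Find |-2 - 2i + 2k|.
√12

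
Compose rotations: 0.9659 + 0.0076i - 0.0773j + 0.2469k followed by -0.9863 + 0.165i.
-0.9539 + 0.1519i + 0.0355j - 0.2563k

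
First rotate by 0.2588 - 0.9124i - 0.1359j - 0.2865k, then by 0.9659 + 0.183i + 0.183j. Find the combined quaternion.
0.4418 - 0.8864i - 0.0315j - 0.1346k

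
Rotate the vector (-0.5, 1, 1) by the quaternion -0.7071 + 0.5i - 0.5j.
(-0.043, 1.457, -0.354)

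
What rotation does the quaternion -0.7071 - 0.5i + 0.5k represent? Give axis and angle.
axis = (-√2/2, 0, √2/2), θ = 3π/2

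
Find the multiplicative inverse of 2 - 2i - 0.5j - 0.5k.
0.2353 + 0.2353i + 0.0588j + 0.0588k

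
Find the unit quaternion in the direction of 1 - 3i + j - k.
0.2887 - 0.866i + 0.2887j - 0.2887k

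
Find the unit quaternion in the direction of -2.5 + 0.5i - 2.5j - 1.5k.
-0.6455 + 0.1291i - 0.6455j - 0.3873k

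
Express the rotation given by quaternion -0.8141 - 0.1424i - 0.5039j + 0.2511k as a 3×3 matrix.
[[0.3661, 0.5524, 0.7489], [-0.2653, 0.8333, -0.4849], [-0.892, -0.0212, 0.4516]]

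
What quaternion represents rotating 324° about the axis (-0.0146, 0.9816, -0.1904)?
-0.9511 - 0.0045i + 0.3033j - 0.0588k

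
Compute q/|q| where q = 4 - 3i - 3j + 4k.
0.5657 - 0.4243i - 0.4243j + 0.5657k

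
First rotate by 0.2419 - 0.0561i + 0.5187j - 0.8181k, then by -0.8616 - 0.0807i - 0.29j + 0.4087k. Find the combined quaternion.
0.2718 + 0.0541i - 0.606j + 0.7456k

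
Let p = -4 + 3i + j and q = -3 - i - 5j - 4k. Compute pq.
20 - 9i + 29j + 2k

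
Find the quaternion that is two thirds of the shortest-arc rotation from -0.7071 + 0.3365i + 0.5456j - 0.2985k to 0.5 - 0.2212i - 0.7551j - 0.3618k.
-0.6083 + 0.2777i + 0.7291j + 0.1461k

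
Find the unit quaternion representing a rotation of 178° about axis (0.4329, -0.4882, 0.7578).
0.0175 + 0.4328i - 0.4881j + 0.7577k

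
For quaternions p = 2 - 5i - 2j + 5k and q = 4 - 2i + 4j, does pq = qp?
No: pq = 6 - 44i - 10j - 4k ≠ 6 - 4i + 10j + 44k = qp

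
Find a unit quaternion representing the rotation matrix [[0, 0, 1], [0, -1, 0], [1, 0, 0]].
0.7071i + 0.7071k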